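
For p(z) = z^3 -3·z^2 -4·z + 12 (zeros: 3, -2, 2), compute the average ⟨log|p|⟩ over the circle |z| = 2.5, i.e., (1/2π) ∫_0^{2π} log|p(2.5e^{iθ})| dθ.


Zeros: -2, 2, 3; r = 2.5.
Inside |z| < r: -2, 2. Outside (|z| ≥ r): 3.
p(0) = 12, so log|p(0)| = log(12) = 2.4849.
Apply Jensen: I(r) = log|p(0)| + Σ_k log(r/|z_k|), summed over zeros inside |z| < r.
  log(r/|z_k|) for z_k = -2: log(2.5/2) = 0.2231
  log(r/|z_k|) for z_k = 2: log(2.5/2) = 0.2231
  Outside zeros (3) contribute nothing to the Jensen sum.
Sum over inside zeros: 0.4463.
I(r) = log|p(0)| + (inside sum) = 2.4849 + 0.4463 = 2.9312.
Note: since some zeros are outside |z| ≤ r, the simplified n·log(r) form does NOT apply — only the inside zeros contribute.

I(r) ≈ 2.9312.


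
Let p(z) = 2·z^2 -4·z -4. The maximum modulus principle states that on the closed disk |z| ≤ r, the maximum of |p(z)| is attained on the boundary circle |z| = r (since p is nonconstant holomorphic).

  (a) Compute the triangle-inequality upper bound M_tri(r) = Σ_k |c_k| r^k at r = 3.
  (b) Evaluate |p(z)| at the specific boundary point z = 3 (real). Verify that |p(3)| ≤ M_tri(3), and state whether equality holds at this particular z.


Coefficients: c_0 = -4, c_1 = -4, c_2 = 2. Radius r = 3.
Part (a). Triangle bound: M_tri(r) = Σ_k |c_k| r^k
  = |-4|·3^0 + |-4|·3^1 + |2|·3^2
  = 4 + 12 + 18 = 34.
This bounds M(r) := max_{|z|=r} |p(z)| from above; equality holds iff all terms c_k z^k can be made to align in phase at a single z on |z|=r.
Part (b). At z = 3 (real, on the circle |z| = r):
  p(3) = (-4)·3^0 + (-4)·3^1 + (2)·3^2 = 2.
  |p(3)| = 2.
Check: |p(3)| = 2 ≤ 34 = M_tri(3). ✓ Equality does not hold at z = 3 (the coefficients have mixed signs, so the terms do not all align in phase there).

M_tri(3) = 34; |p(3)| = 2; equality at z=3: no.


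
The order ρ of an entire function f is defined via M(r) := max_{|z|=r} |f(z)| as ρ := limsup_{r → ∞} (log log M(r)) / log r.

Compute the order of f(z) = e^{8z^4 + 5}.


|e^{8z^4 + 5}| = e^{Re(8·z^4) + 5} ≤ e^{8|z|^4 + 5} = e^{8r^4 + 5} on |z| = r, so ρ ≤ 4. Choosing z on |z|=r so that 8·z^4 is real positive (always possible by picking arg z appropriately) gives |f(z)| = e^{8r^4 + 5}, matching the bound. The additive constant 5 does not affect log log M(r) ~ 4·log r. Hence ρ = 4.
Therefore ρ = 4.

Order ρ = 4.


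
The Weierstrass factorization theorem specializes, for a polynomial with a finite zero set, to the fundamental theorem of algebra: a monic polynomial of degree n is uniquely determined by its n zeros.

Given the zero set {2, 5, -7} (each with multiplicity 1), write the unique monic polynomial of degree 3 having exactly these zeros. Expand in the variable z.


The polynomial is p(z) = ∏_{α ∈ S} (z − α), where S = {2, 5, -7}.
Expanding the product yields: p(z) = z^3 -39·z + 70.
The resulting polynomial has degree 3 and real coefficients as required.

p(z) = z^3 -39·z + 70.


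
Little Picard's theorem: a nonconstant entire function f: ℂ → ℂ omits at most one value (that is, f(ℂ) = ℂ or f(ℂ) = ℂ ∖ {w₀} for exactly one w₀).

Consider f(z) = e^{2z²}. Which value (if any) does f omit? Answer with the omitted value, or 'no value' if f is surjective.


Little Picard bounds the complement of f(ℂ) to at most one point.
The exponent g(z) = 2z² is a nonconstant polynomial, hence surjective onto ℂ. So e^{g(z)} takes every value in {e^w : w ∈ ℂ} = ℂ ∖ {0}. Adding 0 shifts the range to ℂ ∖ {0}. f omits exactly 0.

Omitted value: 0.


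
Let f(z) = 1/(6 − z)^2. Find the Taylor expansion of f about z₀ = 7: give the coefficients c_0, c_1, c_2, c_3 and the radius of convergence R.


Let w = z − z₀, so z = z₀ + w.
Then 6 − z = 6 − (z₀ + w) = (6 − z₀) − w = -1 − w.
f(z) = 1/(-1 − w)^2 = (1/(-1)^2) · (1 − w/(-1))^{−2}.
By the binomial series (1−u)^{−2} = Σ_{n≥0} C(n+1, 1) u^n for |u|<1, with u = w/(-1):
  c_n = C(n+1, 1) / (-1)^(n+2).
  c_0 = 1/(-1)^2 = 1.
  c_1 = 2/(-1)^3 = -2.
  c_2 = 3/(-1)^4 = 3.
  c_3 = 4/(-1)^5 = -4.
The series is valid for |w/d| < 1, i.e. |z − z₀| < |d|.
Radius of convergence: R = |6 − z₀| = |-1| = 1 (distance from z₀ to the singularity z = 6).

c_0 = 1, c_1 = -2, c_2 = 3, c_3 = -4; R = 1.


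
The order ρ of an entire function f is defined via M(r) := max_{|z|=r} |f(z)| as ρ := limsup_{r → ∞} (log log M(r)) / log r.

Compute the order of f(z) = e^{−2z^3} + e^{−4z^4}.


Each summand is entire of order 3 and 4 respectively (as in the single-exponential case). The order of a sum is at most the max of the orders, so ρ ≤ 4. For the lower bound: on |z|=r choose arg z so that -4z^4 is real positive; then |e^{-4z^4}| = e^{4r^4} while |e^{-2z^3}| ≤ e^{2r^3} = o(e^{4r^4}). So |f| ≥ e^{4r^4}(1 − o(1)) and ρ ≥ 4. Hence ρ = max(3, 4) = 4.
Therefore ρ = 4.

Order ρ = 4.


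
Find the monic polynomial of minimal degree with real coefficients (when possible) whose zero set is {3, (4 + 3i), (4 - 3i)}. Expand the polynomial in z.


The polynomial is p(z) = ∏_{α ∈ S} (z − α), where S = {3, (4 + 3i), (4 - 3i)}.
Expanding the product yields: p(z) = z^3 -11·z^2 + 49·z -75.
Note conjugate pairs combine to real quadratics: (z − (4+3i))(z − (4−3i)) = z² − 8z + 25.
The resulting polynomial has degree 3 and real coefficients as required.

p(z) = z^3 -11·z^2 + 49·z -75.


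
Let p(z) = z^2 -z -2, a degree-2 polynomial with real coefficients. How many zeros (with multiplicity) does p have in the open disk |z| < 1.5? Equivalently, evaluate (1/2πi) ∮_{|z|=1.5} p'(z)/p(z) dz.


The zeros of p are: -1, 2.
Their magnitudes are: 1, 2.
Zeros with |z| < R = 1.5: -1.
Count = 1.
By the argument principle, (1/2πi) ∮_{|z|=R} p'(z)/p(z) dz equals exactly this count.

Number of zeros inside |z| < 1.5: 1.


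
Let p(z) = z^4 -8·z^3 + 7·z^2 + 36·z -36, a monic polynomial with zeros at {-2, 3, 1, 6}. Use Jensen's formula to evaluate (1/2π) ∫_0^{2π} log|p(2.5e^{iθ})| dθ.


Zeros: -2, 1, 3, 6; r = 2.5.
Inside |z| < r: -2, 1. Outside (|z| ≥ r): 3, 6.
p(0) = -36, so log|p(0)| = log(36) = 3.5835.
Apply Jensen: I(r) = log|p(0)| + Σ_k log(r/|z_k|), summed over zeros inside |z| < r.
  log(r/|z_k|) for z_k = -2: log(2.5/2) = 0.2231
  log(r/|z_k|) for z_k = 1: log(2.5/1) = 0.9163
  Outside zeros (3, 6) contribute nothing to the Jensen sum.
Sum over inside zeros: 1.1394.
I(r) = log|p(0)| + (inside sum) = 3.5835 + 1.1394 = 4.7230.
Note: since some zeros are outside |z| ≤ r, the simplified n·log(r) form does NOT apply — only the inside zeros contribute.

I(r) ≈ 4.7230.


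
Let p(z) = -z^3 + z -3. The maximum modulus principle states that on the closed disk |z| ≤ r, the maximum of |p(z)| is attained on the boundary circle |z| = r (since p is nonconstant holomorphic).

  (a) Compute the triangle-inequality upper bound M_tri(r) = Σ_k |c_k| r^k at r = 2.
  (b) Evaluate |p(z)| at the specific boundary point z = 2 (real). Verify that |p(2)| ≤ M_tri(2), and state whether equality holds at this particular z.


Coefficients: c_0 = -3, c_1 = 1, c_2 = 0, c_3 = -1. Radius r = 2.
Part (a). Triangle bound: M_tri(r) = Σ_k |c_k| r^k
  = |-3|·2^0 + |1|·2^1 + |0|·2^2 + |-1|·2^3
  = 3 + 2 + 0 + 8 = 13.
This bounds M(r) := max_{|z|=r} |p(z)| from above; equality holds iff all terms c_k z^k can be made to align in phase at a single z on |z|=r.
Part (b). At z = 2 (real, on the circle |z| = r):
  p(2) = (-3)·2^0 + (1)·2^1 + (0)·2^2 + (-1)·2^3 = -9.
  |p(2)| = 9.
Check: |p(2)| = 9 ≤ 13 = M_tri(2). ✓ Equality does not hold at z = 2 (the coefficients have mixed signs, so the terms do not all align in phase there).

M_tri(2) = 13; |p(2)| = 9; equality at z=2: no.


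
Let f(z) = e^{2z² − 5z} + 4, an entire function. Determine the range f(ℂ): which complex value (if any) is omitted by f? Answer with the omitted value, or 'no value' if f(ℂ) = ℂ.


Little Picard bounds the complement of f(ℂ) to at most one point.
The exponent g(z) = 2z² − 5z is a nonconstant polynomial, hence surjective onto ℂ. So e^{g(z)} takes every value in {e^w : w ∈ ℂ} = ℂ ∖ {0}. Adding 4 shifts the range to ℂ ∖ {4}. f omits exactly 4.

Omitted value: 4.


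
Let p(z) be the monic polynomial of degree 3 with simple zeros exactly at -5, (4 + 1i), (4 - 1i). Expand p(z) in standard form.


The polynomial is p(z) = ∏_{α ∈ S} (z − α), where S = {-5, (4 + 1i), (4 - 1i)}.
Expanding the product yields: p(z) = z^3 -3·z^2 -23·z + 85.
Note conjugate pairs combine to real quadratics: (z − (4+1i))(z − (4−1i)) = z² − 8z + 17.
The resulting polynomial has degree 3 and real coefficients as required.

p(z) = z^3 -3·z^2 -23·z + 85.


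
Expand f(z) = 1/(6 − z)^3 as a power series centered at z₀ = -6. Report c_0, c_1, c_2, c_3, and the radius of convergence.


Let w = z − z₀, so z = z₀ + w.
Then 6 − z = 6 − (z₀ + w) = (6 − z₀) − w = 12 − w.
f(z) = 1/(12 − w)^3 = (1/(12)^3) · (1 − w/(12))^{−3}.
By the binomial series (1−u)^{−3} = Σ_{n≥0} C(n+2, 2) u^n for |u|<1, with u = w/(12):
  c_n = C(n+2, 2) / (12)^(n+3).
  c_0 = 1/(12)^3 = 1/1728.
  c_1 = 3/(12)^4 = 1/6912.
  c_2 = 6/(12)^5 = 1/41472.
  c_3 = 10/(12)^6 = 5/1492992.
The series is valid for |w/d| < 1, i.e. |z − z₀| < |d|.
Radius of convergence: R = |6 − z₀| = |12| = 12 (distance from z₀ to the singularity z = 6).

c_0 = 1/1728, c_1 = 1/6912, c_2 = 1/41472, c_3 = 5/1492992; R = 12.


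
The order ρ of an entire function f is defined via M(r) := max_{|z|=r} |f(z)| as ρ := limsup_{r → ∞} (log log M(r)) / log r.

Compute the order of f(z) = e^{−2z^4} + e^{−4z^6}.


Each summand is entire of order 4 and 6 respectively (as in the single-exponential case). The order of a sum is at most the max of the orders, so ρ ≤ 6. For the lower bound: on |z|=r choose arg z so that -4z^6 is real positive; then |e^{-4z^6}| = e^{4r^6} while |e^{-2z^4}| ≤ e^{2r^4} = o(e^{4r^6}). So |f| ≥ e^{4r^6}(1 − o(1)) and ρ ≥ 6. Hence ρ = max(4, 6) = 6.
Therefore ρ = 6.

Order ρ = 6.


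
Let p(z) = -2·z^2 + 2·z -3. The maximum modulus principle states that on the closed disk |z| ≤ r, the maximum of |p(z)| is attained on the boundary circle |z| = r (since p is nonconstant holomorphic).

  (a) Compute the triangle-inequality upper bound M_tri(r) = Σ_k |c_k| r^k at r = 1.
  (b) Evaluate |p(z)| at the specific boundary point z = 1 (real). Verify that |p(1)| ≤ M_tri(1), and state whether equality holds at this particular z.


Coefficients: c_0 = -3, c_1 = 2, c_2 = -2. Radius r = 1.
Part (a). Triangle bound: M_tri(r) = Σ_k |c_k| r^k
  = |-3|·1^0 + |2|·1^1 + |-2|·1^2
  = 3 + 2 + 2 = 7.
This bounds M(r) := max_{|z|=r} |p(z)| from above; equality holds iff all terms c_k z^k can be made to align in phase at a single z on |z|=r.
Part (b). At z = 1 (real, on the circle |z| = r):
  p(1) = (-3)·1^0 + (2)·1^1 + (-2)·1^2 = -3.
  |p(1)| = 3.
Check: |p(1)| = 3 ≤ 7 = M_tri(1). ✓ Equality does not hold at z = 1 (the coefficients have mixed signs, so the terms do not all align in phase there).

M_tri(1) = 7; |p(1)| = 3; equality at z=1: no.


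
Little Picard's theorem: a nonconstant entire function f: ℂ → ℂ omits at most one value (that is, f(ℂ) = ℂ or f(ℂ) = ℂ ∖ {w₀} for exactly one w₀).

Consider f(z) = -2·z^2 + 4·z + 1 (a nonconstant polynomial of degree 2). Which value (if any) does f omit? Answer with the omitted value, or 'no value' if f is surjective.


Little Picard bounds the complement of f(ℂ) to at most one point.
For every w ∈ ℂ, the equation p(z) − w = 0 is a nonconstant polynomial in z and hence has at least one root by the fundamental theorem of algebra. So p is surjective onto ℂ, omitting no value.

Omitted value: no value.


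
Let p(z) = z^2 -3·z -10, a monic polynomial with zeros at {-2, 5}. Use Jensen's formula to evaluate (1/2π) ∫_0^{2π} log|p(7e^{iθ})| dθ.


Zeros: -2, 5; r = 7.
Inside |z| < r: -2, 5. Outside (|z| ≥ r): ∅.
p(0) = -10, so log|p(0)| = log(10) = 2.3026.
Apply Jensen: I(r) = log|p(0)| + Σ_k log(r/|z_k|), summed over zeros inside |z| < r.
  log(r/|z_k|) for z_k = -2: log(7/2) = 1.2528
  log(r/|z_k|) for z_k = 5: log(7/5) = 0.3365
Sum over inside zeros: 1.5892.
I(r) = log|p(0)| + (inside sum) = 2.3026 + 1.5892 = 3.8918.
Closed form (all zeros inside, monic): I(r) = n·log(r) = 2·log(7) = 3.8918. ✓

I(r) ≈ 3.8918.


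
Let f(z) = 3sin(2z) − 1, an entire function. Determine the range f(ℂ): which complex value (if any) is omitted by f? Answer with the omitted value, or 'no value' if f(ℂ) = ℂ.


Little Picard bounds the complement of f(ℂ) to at most one point.
sin is entire and surjective onto ℂ: for every w ∈ ℂ, sin(ζ) = w has a solution ζ ∈ ℂ (e.g., via the complex inverse arcsin). With ζ = 2z this gives z = ζ/(2). Then 3·sin(2z) takes every value in 3·ℂ = ℂ, and adding -1 is a bijection of ℂ. So f is surjective and omits no value. (Note: only on the real line is sin bounded by [−1, 1].)

Omitted value: no value.


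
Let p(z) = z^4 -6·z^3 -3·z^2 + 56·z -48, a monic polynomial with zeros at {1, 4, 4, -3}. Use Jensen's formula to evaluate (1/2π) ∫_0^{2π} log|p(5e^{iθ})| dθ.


Zeros: -3, 1, 4, 4; r = 5.
Inside |z| < r: -3, 1, 4, 4. Outside (|z| ≥ r): ∅.
p(0) = -48, so log|p(0)| = log(48) = 3.8712.
Apply Jensen: I(r) = log|p(0)| + Σ_k log(r/|z_k|), summed over zeros inside |z| < r.
  log(r/|z_k|) for z_k = 1: log(5/1) = 1.6094
  log(r/|z_k|) for z_k = 4: log(5/4) = 0.2231
  log(r/|z_k|) for z_k = 4: log(5/4) = 0.2231
  log(r/|z_k|) for z_k = -3: log(5/3) = 0.5108
Sum over inside zeros: 2.5666.
I(r) = log|p(0)| + (inside sum) = 3.8712 + 2.5666 = 6.4378.
Closed form (all zeros inside, monic): I(r) = n·log(r) = 4·log(5) = 6.4378. ✓

I(r) ≈ 6.4378.


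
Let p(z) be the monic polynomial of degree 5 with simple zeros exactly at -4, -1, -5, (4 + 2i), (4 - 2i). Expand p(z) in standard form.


The polynomial is p(z) = ∏_{α ∈ S} (z − α), where S = {-4, -1, -5, (4 + 2i), (4 - 2i)}.
Expanding the product yields: p(z) = z^5 + 2·z^4 -31·z^3 -12·z^2 + 420·z + 400.
Note conjugate pairs combine to real quadratics: (z − (4+2i))(z − (4−2i)) = z² − 8z + 20.
The resulting polynomial has degree 5 and real coefficients as required.

p(z) = z^5 + 2·z^4 -31·z^3 -12·z^2 + 420·z + 400.


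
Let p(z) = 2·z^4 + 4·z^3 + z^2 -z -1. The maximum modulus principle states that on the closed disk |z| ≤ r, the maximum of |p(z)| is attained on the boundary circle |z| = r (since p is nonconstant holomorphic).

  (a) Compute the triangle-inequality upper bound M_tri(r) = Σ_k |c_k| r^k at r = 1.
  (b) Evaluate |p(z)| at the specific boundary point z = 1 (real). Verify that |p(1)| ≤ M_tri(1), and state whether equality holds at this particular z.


Coefficients: c_0 = -1, c_1 = -1, c_2 = 1, c_3 = 4, c_4 = 2. Radius r = 1.
Part (a). Triangle bound: M_tri(r) = Σ_k |c_k| r^k
  = |-1|·1^0 + |-1|·1^1 + |1|·1^2 + |4|·1^3 + |2|·1^4
  = 1 + 1 + 1 + 4 + 2 = 9.
This bounds M(r) := max_{|z|=r} |p(z)| from above; equality holds iff all terms c_k z^k can be made to align in phase at a single z on |z|=r.
Part (b). At z = 1 (real, on the circle |z| = r):
  p(1) = (-1)·1^0 + (-1)·1^1 + (1)·1^2 + (4)·1^3 + (2)·1^4 = 5.
  |p(1)| = 5.
Check: |p(1)| = 5 ≤ 9 = M_tri(1). ✓ Equality does not hold at z = 1 (the coefficients have mixed signs, so the terms do not all align in phase there).

M_tri(1) = 9; |p(1)| = 5; equality at z=1: no.


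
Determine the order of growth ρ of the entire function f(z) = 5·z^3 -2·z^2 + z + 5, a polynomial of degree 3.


|f(z)| ≤ Σ|c_k|·r^k = O(r^3) as r → ∞. Polynomial growth is O(e^{r^ε}) for every ε > 0 (since r^3/e^{r^ε} → 0), so ρ ≤ ε for all ε > 0, i.e. ρ = 0. Every nonconstant polynomial has order 0.
Therefore ρ = 0.

Order ρ = 0.


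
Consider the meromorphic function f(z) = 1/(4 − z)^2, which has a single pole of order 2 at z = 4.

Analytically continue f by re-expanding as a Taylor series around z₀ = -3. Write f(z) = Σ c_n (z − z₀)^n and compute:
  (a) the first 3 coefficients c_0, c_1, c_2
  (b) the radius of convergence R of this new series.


Let w = z − z₀, so z = z₀ + w.
Then 4 − z = 4 − (z₀ + w) = (4 − z₀) − w = 7 − w.
f(z) = 1/(7 − w)^2 = (1/(7)^2) · (1 − w/(7))^{−2}.
By the binomial series (1−u)^{−2} = Σ_{n≥0} C(n+1, 1) u^n for |u|<1, with u = w/(7):
  c_n = C(n+1, 1) / (7)^(n+2).
  c_0 = 1/(7)^2 = 1/49.
  c_1 = 2/(7)^3 = 2/343.
  c_2 = 3/(7)^4 = 3/2401.
The series is valid for |w/d| < 1, i.e. |z − z₀| < |d|.
Radius of convergence: R = |4 − z₀| = |7| = 7 (distance from z₀ to the singularity z = 4).

c_0 = 1/49, c_1 = 2/343, c_2 = 3/2401; R = 7.


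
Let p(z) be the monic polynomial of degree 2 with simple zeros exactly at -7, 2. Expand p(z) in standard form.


The polynomial is p(z) = ∏_{α ∈ S} (z − α), where S = {-7, 2}.
Expanding the product yields: p(z) = z^2 + 5·z -14.
The resulting polynomial has degree 2 and real coefficients as required.

p(z) = z^2 + 5·z -14.


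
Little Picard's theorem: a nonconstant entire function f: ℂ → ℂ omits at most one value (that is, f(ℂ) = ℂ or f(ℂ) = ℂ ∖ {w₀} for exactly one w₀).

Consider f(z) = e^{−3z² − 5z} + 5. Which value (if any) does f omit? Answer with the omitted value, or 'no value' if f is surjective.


Little Picard bounds the complement of f(ℂ) to at most one point.
The exponent g(z) = −3z² − 5z is a nonconstant polynomial, hence surjective onto ℂ. So e^{g(z)} takes every value in {e^w : w ∈ ℂ} = ℂ ∖ {0}. Adding 5 shifts the range to ℂ ∖ {5}. f omits exactly 5.

Omitted value: 5.


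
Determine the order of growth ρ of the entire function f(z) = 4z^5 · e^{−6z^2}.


M(r) = max_{|z|=r} |4|·|z|^5·|e^{−6z^2}| = 4·r^5 · e^{6r^2} (the factors attain their maxima compatibly on |z|=r). Then log M(r) = log 4 + 5·log r + 6r^2, dominated by the last term, so log log M(r) ~ 2·log r. The polynomial factor 4z^5 contributes only a log r term and does not affect the order. ρ = 2.
Therefore ρ = 2.

Order ρ = 2.


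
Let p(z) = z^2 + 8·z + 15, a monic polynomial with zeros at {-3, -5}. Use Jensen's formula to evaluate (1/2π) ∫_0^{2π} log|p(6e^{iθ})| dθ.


Zeros: -5, -3; r = 6.
Inside |z| < r: -5, -3. Outside (|z| ≥ r): ∅.
p(0) = 15, so log|p(0)| = log(15) = 2.7081.
Apply Jensen: I(r) = log|p(0)| + Σ_k log(r/|z_k|), summed over zeros inside |z| < r.
  log(r/|z_k|) for z_k = -3: log(6/3) = 0.6931
  log(r/|z_k|) for z_k = -5: log(6/5) = 0.1823
Sum over inside zeros: 0.8755.
I(r) = log|p(0)| + (inside sum) = 2.7081 + 0.8755 = 3.5835.
Closed form (all zeros inside, monic): I(r) = n·log(r) = 2·log(6) = 3.5835. ✓

I(r) ≈ 3.5835.


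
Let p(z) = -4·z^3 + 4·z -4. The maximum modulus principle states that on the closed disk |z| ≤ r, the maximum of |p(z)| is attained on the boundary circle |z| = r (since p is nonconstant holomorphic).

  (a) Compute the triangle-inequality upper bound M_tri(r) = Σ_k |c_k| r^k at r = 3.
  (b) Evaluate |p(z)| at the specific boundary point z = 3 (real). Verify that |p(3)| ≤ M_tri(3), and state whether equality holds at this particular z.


Coefficients: c_0 = -4, c_1 = 4, c_2 = 0, c_3 = -4. Radius r = 3.
Part (a). Triangle bound: M_tri(r) = Σ_k |c_k| r^k
  = |-4|·3^0 + |4|·3^1 + |0|·3^2 + |-4|·3^3
  = 4 + 12 + 0 + 108 = 124.
This bounds M(r) := max_{|z|=r} |p(z)| from above; equality holds iff all terms c_k z^k can be made to align in phase at a single z on |z|=r.
Part (b). At z = 3 (real, on the circle |z| = r):
  p(3) = (-4)·3^0 + (4)·3^1 + (0)·3^2 + (-4)·3^3 = -100.
  |p(3)| = 100.
Check: |p(3)| = 100 ≤ 124 = M_tri(3). ✓ Equality does not hold at z = 3 (the coefficients have mixed signs, so the terms do not all align in phase there).

M_tri(3) = 124; |p(3)| = 100; equality at z=3: no.


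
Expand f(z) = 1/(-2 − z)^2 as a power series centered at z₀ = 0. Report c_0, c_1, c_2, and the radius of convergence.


Let w = z − z₀, so z = z₀ + w.
Then -2 − z = -2 − (z₀ + w) = (-2 − z₀) − w = -2 − w.
f(z) = 1/(-2 − w)^2 = (1/(-2)^2) · (1 − w/(-2))^{−2}.
By the binomial series (1−u)^{−2} = Σ_{n≥0} C(n+1, 1) u^n for |u|<1, with u = w/(-2):
  c_n = C(n+1, 1) / (-2)^(n+2).
  c_0 = 1/(-2)^2 = 1/4.
  c_1 = 2/(-2)^3 = -1/4.
  c_2 = 3/(-2)^4 = 3/16.
The series is valid for |w/d| < 1, i.e. |z − z₀| < |d|.
Radius of convergence: R = |-2 − z₀| = |-2| = 2 (distance from z₀ to the singularity z = -2).

c_0 = 1/4, c_1 = -1/4, c_2 = 3/16; R = 2.


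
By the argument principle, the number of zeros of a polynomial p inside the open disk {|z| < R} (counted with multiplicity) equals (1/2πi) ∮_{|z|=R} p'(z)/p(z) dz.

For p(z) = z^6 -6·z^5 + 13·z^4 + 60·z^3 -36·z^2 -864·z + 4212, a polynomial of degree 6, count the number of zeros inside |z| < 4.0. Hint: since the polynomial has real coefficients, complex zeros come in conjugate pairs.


The zeros of p are: (3 + 3i), (3 - 3i), (-3 + 2i), (-3 - 2i), (3 + 3i), (3 - 3i).
Their magnitudes are: 4.243, 4.243, 3.606, 3.606, 4.243, 4.243.
Zeros with |z| < R = 4.0: (-3 + 2i), (-3 - 2i).
Count = 2.
By the argument principle, (1/2πi) ∮_{|z|=R} p'(z)/p(z) dz equals exactly this count.

Number of zeros inside |z| < 4.0: 2.


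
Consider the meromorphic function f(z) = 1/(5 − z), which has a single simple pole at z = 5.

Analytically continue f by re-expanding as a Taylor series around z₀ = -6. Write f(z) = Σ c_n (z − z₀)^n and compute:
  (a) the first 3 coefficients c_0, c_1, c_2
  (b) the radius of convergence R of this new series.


Let w = z − z₀, so z = z₀ + w.
Then 5 − z = 5 − (z₀ + w) = (5 − z₀) − w = 11 − w.
f(z) = 1/(11 − w) = (1/(11)) · 1/(1 − w/(11)) = Σ_{n≥0} w^n / (11)^(n+1).
So c_n = 1/(11)^(n+1):
  c_0 = 1/(11)^1 = 1/11.
  c_1 = 1/(11)^2 = 1/121.
  c_2 = 1/(11)^3 = 1/1331.
The series is valid for |w/d| < 1, i.e. |z − z₀| < |d|.
Radius of convergence: R = |5 − z₀| = |11| = 11 (distance from z₀ to the singularity z = 5).

c_0 = 1/11, c_1 = 1/121, c_2 = 1/1331; R = 11.


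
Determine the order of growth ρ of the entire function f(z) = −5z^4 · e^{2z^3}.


M(r) = max_{|z|=r} |-5|·|z|^4·|e^{2z^3}| = 5·r^4 · e^{2r^3} (the factors attain their maxima compatibly on |z|=r). Then log M(r) = log 5 + 4·log r + 2r^3, dominated by the last term, so log log M(r) ~ 3·log r. The polynomial factor -5z^4 contributes only a log r term and does not affect the order. ρ = 3.
Therefore ρ = 3.

Order ρ = 3.


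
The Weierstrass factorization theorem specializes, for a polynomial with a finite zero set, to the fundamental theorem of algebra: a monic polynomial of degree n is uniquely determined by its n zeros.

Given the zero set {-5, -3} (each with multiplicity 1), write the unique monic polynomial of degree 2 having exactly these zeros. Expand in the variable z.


The polynomial is p(z) = ∏_{α ∈ S} (z − α), where S = {-5, -3}.
Expanding the product yields: p(z) = z^2 + 8·z + 15.
The resulting polynomial has degree 2 and real coefficients as required.

p(z) = z^2 + 8·z + 15.


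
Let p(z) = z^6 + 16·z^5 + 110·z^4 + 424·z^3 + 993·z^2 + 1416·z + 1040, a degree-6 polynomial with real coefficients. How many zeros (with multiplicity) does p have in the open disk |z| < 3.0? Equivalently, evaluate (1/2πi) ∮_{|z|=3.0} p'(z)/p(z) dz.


The zeros of p are: (-1 + 2i), (-1 - 2i), -4, -4, (-3 + 2i), (-3 - 2i).
Their magnitudes are: 2.236, 2.236, 4, 4, 3.606, 3.606.
Zeros with |z| < R = 3.0: (-1 + 2i), (-1 - 2i).
Count = 2.
By the argument principle, (1/2πi) ∮_{|z|=R} p'(z)/p(z) dz equals exactly this count.

Number of zeros inside |z| < 3.0: 2.


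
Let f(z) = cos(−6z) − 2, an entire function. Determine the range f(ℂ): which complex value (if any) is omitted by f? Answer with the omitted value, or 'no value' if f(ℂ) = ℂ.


Little Picard bounds the complement of f(ℂ) to at most one point.
cos is entire and surjective onto ℂ: for every w ∈ ℂ, cos(ζ) = w has a solution ζ ∈ ℂ (e.g., via the complex inverse arccos). With ζ = −6z this gives z = ζ/(-6). Then 1·cos(−6z) takes every value in 1·ℂ = ℂ, and adding -2 is a bijection of ℂ. So f is surjective and omits no value. (Note: only on the real line is cos bounded by [−1, 1].)

Omitted value: no value.


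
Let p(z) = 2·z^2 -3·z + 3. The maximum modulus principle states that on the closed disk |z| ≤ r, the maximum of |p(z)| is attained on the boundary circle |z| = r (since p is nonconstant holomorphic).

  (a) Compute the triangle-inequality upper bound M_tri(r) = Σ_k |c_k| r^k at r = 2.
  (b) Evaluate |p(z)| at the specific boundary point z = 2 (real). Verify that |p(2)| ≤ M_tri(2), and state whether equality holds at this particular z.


Coefficients: c_0 = 3, c_1 = -3, c_2 = 2. Radius r = 2.
Part (a). Triangle bound: M_tri(r) = Σ_k |c_k| r^k
  = |3|·2^0 + |-3|·2^1 + |2|·2^2
  = 3 + 6 + 8 = 17.
This bounds M(r) := max_{|z|=r} |p(z)| from above; equality holds iff all terms c_k z^k can be made to align in phase at a single z on |z|=r.
Part (b). At z = 2 (real, on the circle |z| = r):
  p(2) = (3)·2^0 + (-3)·2^1 + (2)·2^2 = 5.
  |p(2)| = 5.
Check: |p(2)| = 5 ≤ 17 = M_tri(2). ✓ Equality does not hold at z = 2 (the coefficients have mixed signs, so the terms do not all align in phase there).

M_tri(2) = 17; |p(2)| = 5; equality at z=2: no.


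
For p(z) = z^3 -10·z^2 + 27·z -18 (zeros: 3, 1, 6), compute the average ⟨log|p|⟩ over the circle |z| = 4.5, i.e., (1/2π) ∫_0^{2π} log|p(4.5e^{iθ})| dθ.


Zeros: 1, 3, 6; r = 4.5.
Inside |z| < r: 1, 3. Outside (|z| ≥ r): 6.
p(0) = -18, so log|p(0)| = log(18) = 2.8904.
Apply Jensen: I(r) = log|p(0)| + Σ_k log(r/|z_k|), summed over zeros inside |z| < r.
  log(r/|z_k|) for z_k = 3: log(4.5/3) = 0.4055
  log(r/|z_k|) for z_k = 1: log(4.5/1) = 1.5041
  Outside zeros (6) contribute nothing to the Jensen sum.
Sum over inside zeros: 1.9095.
I(r) = log|p(0)| + (inside sum) = 2.8904 + 1.9095 = 4.7999.
Note: since some zeros are outside |z| ≤ r, the simplified n·log(r) form does NOT apply — only the inside zeros contribute.

I(r) ≈ 4.7999.


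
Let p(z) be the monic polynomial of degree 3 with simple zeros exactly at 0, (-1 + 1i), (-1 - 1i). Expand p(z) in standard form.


The polynomial is p(z) = ∏_{α ∈ S} (z − α), where S = {0, (-1 + 1i), (-1 - 1i)}.
Expanding the product yields: p(z) = z^3 + 2·z^2 + 2·z.
Note conjugate pairs combine to real quadratics: (z − (-1+1i))(z − (-1−1i)) = z² + 2z + 2.
The resulting polynomial has degree 3 and real coefficients as required.

p(z) = z^3 + 2·z^2 + 2·z.


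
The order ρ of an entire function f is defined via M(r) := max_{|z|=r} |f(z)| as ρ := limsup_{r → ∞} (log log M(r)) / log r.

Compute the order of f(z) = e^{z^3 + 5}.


|e^{z^3 + 5}| = e^{Re(1·z^3) + 5} ≤ e^{1|z|^3 + 5} = e^{1r^3 + 5} on |z| = r, so ρ ≤ 3. Choosing z on |z|=r so that 1·z^3 is real positive (always possible by picking arg z appropriately) gives |f(z)| = e^{1r^3 + 5}, matching the bound. The additive constant 5 does not affect log log M(r) ~ 3·log r. Hence ρ = 3.
Therefore ρ = 3.

Order ρ = 3.


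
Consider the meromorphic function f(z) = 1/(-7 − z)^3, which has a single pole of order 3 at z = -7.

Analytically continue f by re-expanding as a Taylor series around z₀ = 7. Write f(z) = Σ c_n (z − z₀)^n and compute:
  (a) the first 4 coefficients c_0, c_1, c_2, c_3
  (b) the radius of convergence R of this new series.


Let w = z − z₀, so z = z₀ + w.
Then -7 − z = -7 − (z₀ + w) = (-7 − z₀) − w = -14 − w.
f(z) = 1/(-14 − w)^3 = (1/(-14)^3) · (1 − w/(-14))^{−3}.
By the binomial series (1−u)^{−3} = Σ_{n≥0} C(n+2, 2) u^n for |u|<1, with u = w/(-14):
  c_n = C(n+2, 2) / (-14)^(n+3).
  c_0 = 1/(-14)^3 = -1/2744.
  c_1 = 3/(-14)^4 = 3/38416.
  c_2 = 6/(-14)^5 = -3/268912.
  c_3 = 10/(-14)^6 = 5/3764768.
The series is valid for |w/d| < 1, i.e. |z − z₀| < |d|.
Radius of convergence: R = |-7 − z₀| = |-14| = 14 (distance from z₀ to the singularity z = -7).

c_0 = -1/2744, c_1 = 3/38416, c_2 = -3/268912, c_3 = 5/3764768; R = 14.


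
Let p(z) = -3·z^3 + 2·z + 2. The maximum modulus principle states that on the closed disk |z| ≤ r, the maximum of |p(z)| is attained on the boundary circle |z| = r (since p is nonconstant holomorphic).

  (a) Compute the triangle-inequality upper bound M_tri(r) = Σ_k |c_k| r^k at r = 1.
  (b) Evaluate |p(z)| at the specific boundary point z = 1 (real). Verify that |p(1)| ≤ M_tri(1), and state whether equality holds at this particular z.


Coefficients: c_0 = 2, c_1 = 2, c_2 = 0, c_3 = -3. Radius r = 1.
Part (a). Triangle bound: M_tri(r) = Σ_k |c_k| r^k
  = |2|·1^0 + |2|·1^1 + |0|·1^2 + |-3|·1^3
  = 2 + 2 + 0 + 3 = 7.
This bounds M(r) := max_{|z|=r} |p(z)| from above; equality holds iff all terms c_k z^k can be made to align in phase at a single z on |z|=r.
Part (b). At z = 1 (real, on the circle |z| = r):
  p(1) = (2)·1^0 + (2)·1^1 + (0)·1^2 + (-3)·1^3 = 1.
  |p(1)| = 1.
Check: |p(1)| = 1 ≤ 7 = M_tri(1). ✓ Equality does not hold at z = 1 (the coefficients have mixed signs, so the terms do not all align in phase there).

M_tri(1) = 7; |p(1)| = 1; equality at z=1: no.


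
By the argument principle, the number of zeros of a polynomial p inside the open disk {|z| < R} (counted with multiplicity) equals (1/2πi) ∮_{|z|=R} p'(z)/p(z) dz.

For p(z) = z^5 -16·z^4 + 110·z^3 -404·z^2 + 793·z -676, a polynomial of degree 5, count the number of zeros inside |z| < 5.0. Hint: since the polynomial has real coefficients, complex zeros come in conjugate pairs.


The zeros of p are: 4, (3 + 2i), (3 - 2i), (3 + 2i), (3 - 2i).
Their magnitudes are: 4, 3.606, 3.606, 3.606, 3.606.
Zeros with |z| < R = 5.0: 4, (3 + 2i), (3 - 2i), (3 + 2i), (3 - 2i).
Count = 5.
By the argument principle, (1/2πi) ∮_{|z|=R} p'(z)/p(z) dz equals exactly this count.

Number of zeros inside |z| < 5.0: 5.


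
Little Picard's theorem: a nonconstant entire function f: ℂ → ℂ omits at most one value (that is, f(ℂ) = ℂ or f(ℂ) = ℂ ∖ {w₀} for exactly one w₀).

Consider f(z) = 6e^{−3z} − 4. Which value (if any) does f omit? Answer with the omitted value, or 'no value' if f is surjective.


Little Picard bounds the complement of f(ℂ) to at most one point.
e^{−3z} is never zero on ℂ, so 6·e^{−3z} takes every value in ℂ ∖ {0}. Adding -4 shifts the range to ℂ ∖ {-4}. Thus f omits exactly the value -4.

Omitted value: -4.


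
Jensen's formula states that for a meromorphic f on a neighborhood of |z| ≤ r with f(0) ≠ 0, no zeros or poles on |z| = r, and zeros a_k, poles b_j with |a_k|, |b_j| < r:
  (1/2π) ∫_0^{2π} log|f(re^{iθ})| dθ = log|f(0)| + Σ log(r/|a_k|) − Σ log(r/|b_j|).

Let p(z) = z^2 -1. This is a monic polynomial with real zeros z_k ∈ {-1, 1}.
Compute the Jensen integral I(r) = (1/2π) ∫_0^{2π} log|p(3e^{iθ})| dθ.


Zeros: -1, 1; r = 3.
Inside |z| < r: -1, 1. Outside (|z| ≥ r): ∅.
p(0) = -1, so log|p(0)| = log(1) = 0.0000.
Apply Jensen: I(r) = log|p(0)| + Σ_k log(r/|z_k|), summed over zeros inside |z| < r.
  log(r/|z_k|) for z_k = -1: log(3/1) = 1.0986
  log(r/|z_k|) for z_k = 1: log(3/1) = 1.0986
Sum over inside zeros: 2.1972.
I(r) = log|p(0)| + (inside sum) = 0.0000 + 2.1972 = 2.1972.
Closed form (all zeros inside, monic): I(r) = n·log(r) = 2·log(3) = 2.1972. ✓

I(r) ≈ 2.1972.


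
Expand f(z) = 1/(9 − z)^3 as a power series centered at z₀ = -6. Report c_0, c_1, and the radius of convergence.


Let w = z − z₀, so z = z₀ + w.
Then 9 − z = 9 − (z₀ + w) = (9 − z₀) − w = 15 − w.
f(z) = 1/(15 − w)^3 = (1/(15)^3) · (1 − w/(15))^{−3}.
By the binomial series (1−u)^{−3} = Σ_{n≥0} C(n+2, 2) u^n for |u|<1, with u = w/(15):
  c_n = C(n+2, 2) / (15)^(n+3).
  c_0 = 1/(15)^3 = 1/3375.
  c_1 = 3/(15)^4 = 1/16875.
The series is valid for |w/d| < 1, i.e. |z − z₀| < |d|.
Radius of convergence: R = |9 − z₀| = |15| = 15 (distance from z₀ to the singularity z = 9).

c_0 = 1/3375, c_1 = 1/16875; R = 15.


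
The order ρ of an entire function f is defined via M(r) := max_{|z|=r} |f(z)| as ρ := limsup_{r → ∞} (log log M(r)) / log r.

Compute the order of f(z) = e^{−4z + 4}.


|e^{−4z + 4}| = e^{Re(-4·z) + 4} ≤ e^{4|z|^1 + 4} = e^{4r^1 + 4} on |z| = r, so ρ ≤ 1. Choosing z on |z|=r so that -4·z is real positive (always possible by picking arg z appropriately) gives |f(z)| = e^{4r^1 + 4}, matching the bound. The additive constant 4 does not affect log log M(r) ~ 1·log r. Hence ρ = 1.
Therefore ρ = 1.

Order ρ = 1.


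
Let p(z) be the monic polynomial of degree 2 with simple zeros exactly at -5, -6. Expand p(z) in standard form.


The polynomial is p(z) = ∏_{α ∈ S} (z − α), where S = {-5, -6}.
Expanding the product yields: p(z) = z^2 + 11·z + 30.
The resulting polynomial has degree 2 and real coefficients as required.

p(z) = z^2 + 11·z + 30.


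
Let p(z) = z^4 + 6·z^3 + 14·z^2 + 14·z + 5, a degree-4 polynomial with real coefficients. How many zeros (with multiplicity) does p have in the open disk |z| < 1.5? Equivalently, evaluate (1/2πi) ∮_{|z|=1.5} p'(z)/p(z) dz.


The zeros of p are: -1, (-2 + 1i), (-2 - 1i), -1.
Their magnitudes are: 1, 2.236, 2.236, 1.
Zeros with |z| < R = 1.5: -1, -1.
Count = 2.
By the argument principle, (1/2πi) ∮_{|z|=R} p'(z)/p(z) dz equals exactly this count.

Number of zeros inside |z| < 1.5: 2.


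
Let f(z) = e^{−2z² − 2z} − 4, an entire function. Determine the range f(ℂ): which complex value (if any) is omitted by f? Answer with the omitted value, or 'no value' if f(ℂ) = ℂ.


Little Picard bounds the complement of f(ℂ) to at most one point.
The exponent g(z) = −2z² − 2z is a nonconstant polynomial, hence surjective onto ℂ. So e^{g(z)} takes every value in {e^w : w ∈ ℂ} = ℂ ∖ {0}. Adding -4 shifts the range to ℂ ∖ {-4}. f omits exactly -4.

Omitted value: -4.


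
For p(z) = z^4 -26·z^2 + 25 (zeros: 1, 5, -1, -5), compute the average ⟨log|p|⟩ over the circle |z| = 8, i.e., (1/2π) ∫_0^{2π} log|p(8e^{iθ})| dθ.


Zeros: -5, -1, 1, 5; r = 8.
Inside |z| < r: -5, -1, 1, 5. Outside (|z| ≥ r): ∅.
p(0) = 25, so log|p(0)| = log(25) = 3.2189.
Apply Jensen: I(r) = log|p(0)| + Σ_k log(r/|z_k|), summed over zeros inside |z| < r.
  log(r/|z_k|) for z_k = 1: log(8/1) = 2.0794
  log(r/|z_k|) for z_k = 5: log(8/5) = 0.4700
  log(r/|z_k|) for z_k = -1: log(8/1) = 2.0794
  log(r/|z_k|) for z_k = -5: log(8/5) = 0.4700
Sum over inside zeros: 5.0989.
I(r) = log|p(0)| + (inside sum) = 3.2189 + 5.0989 = 8.3178.
Closed form (all zeros inside, monic): I(r) = n·log(r) = 4·log(8) = 8.3178. ✓

I(r) ≈ 8.3178.


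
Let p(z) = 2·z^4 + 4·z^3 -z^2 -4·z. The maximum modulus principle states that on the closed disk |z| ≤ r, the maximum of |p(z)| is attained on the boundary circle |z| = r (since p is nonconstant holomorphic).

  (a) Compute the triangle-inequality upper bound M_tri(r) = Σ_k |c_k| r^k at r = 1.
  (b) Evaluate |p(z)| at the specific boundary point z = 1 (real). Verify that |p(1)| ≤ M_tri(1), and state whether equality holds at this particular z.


Coefficients: c_0 = 0, c_1 = -4, c_2 = -1, c_3 = 4, c_4 = 2. Radius r = 1.
Part (a). Triangle bound: M_tri(r) = Σ_k |c_k| r^k
  = |0|·1^0 + |-4|·1^1 + |-1|·1^2 + |4|·1^3 + |2|·1^4
  = 0 + 4 + 1 + 4 + 2 = 11.
This bounds M(r) := max_{|z|=r} |p(z)| from above; equality holds iff all terms c_k z^k can be made to align in phase at a single z on |z|=r.
Part (b). At z = 1 (real, on the circle |z| = r):
  p(1) = (0)·1^0 + (-4)·1^1 + (-1)·1^2 + (4)·1^3 + (2)·1^4 = 1.
  |p(1)| = 1.
Check: |p(1)| = 1 ≤ 11 = M_tri(1). ✓ Equality does not hold at z = 1 (the coefficients have mixed signs, so the terms do not all align in phase there).

M_tri(1) = 11; |p(1)| = 1; equality at z=1: no.


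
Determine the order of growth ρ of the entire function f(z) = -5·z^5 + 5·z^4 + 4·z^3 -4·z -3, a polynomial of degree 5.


|f(z)| ≤ Σ|c_k|·r^k = O(r^5) as r → ∞. Polynomial growth is O(e^{r^ε}) for every ε > 0 (since r^5/e^{r^ε} → 0), so ρ ≤ ε for all ε > 0, i.e. ρ = 0. Every nonconstant polynomial has order 0.
Therefore ρ = 0.

Order ρ = 0.


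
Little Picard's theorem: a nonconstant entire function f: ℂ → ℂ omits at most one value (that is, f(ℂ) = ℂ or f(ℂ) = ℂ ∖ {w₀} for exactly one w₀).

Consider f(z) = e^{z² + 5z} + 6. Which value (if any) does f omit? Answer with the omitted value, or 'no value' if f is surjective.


Little Picard bounds the complement of f(ℂ) to at most one point.
The exponent g(z) = z² + 5z is a nonconstant polynomial, hence surjective onto ℂ. So e^{g(z)} takes every value in {e^w : w ∈ ℂ} = ℂ ∖ {0}. Adding 6 shifts the range to ℂ ∖ {6}. f omits exactly 6.

Omitted value: 6.


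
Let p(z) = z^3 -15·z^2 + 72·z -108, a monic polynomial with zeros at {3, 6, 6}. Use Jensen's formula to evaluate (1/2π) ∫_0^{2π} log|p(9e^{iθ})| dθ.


Zeros: 3, 6, 6; r = 9.
Inside |z| < r: 3, 6, 6. Outside (|z| ≥ r): ∅.
p(0) = -108, so log|p(0)| = log(108) = 4.6821.
Apply Jensen: I(r) = log|p(0)| + Σ_k log(r/|z_k|), summed over zeros inside |z| < r.
  log(r/|z_k|) for z_k = 3: log(9/3) = 1.0986
  log(r/|z_k|) for z_k = 6: log(9/6) = 0.4055
  log(r/|z_k|) for z_k = 6: log(9/6) = 0.4055
Sum over inside zeros: 1.9095.
I(r) = log|p(0)| + (inside sum) = 4.6821 + 1.9095 = 6.5917.
Closed form (all zeros inside, monic): I(r) = n·log(r) = 3·log(9) = 6.5917. ✓

I(r) ≈ 6.5917.


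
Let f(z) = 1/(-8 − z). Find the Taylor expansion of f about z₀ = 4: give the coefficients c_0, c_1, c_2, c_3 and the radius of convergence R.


Let w = z − z₀, so z = z₀ + w.
Then -8 − z = -8 − (z₀ + w) = (-8 − z₀) − w = -12 − w.
f(z) = 1/(-12 − w) = (1/(-12)) · 1/(1 − w/(-12)) = Σ_{n≥0} w^n / (-12)^(n+1).
So c_n = 1/(-12)^(n+1):
  c_0 = 1/(-12)^1 = -1/12.
  c_1 = 1/(-12)^2 = 1/144.
  c_2 = 1/(-12)^3 = -1/1728.
  c_3 = 1/(-12)^4 = 1/20736.
The series is valid for |w/d| < 1, i.e. |z − z₀| < |d|.
Radius of convergence: R = |-8 − z₀| = |-12| = 12 (distance from z₀ to the singularity z = -8).

c_0 = -1/12, c_1 = 1/144, c_2 = -1/1728, c_3 = 1/20736; R = 12.


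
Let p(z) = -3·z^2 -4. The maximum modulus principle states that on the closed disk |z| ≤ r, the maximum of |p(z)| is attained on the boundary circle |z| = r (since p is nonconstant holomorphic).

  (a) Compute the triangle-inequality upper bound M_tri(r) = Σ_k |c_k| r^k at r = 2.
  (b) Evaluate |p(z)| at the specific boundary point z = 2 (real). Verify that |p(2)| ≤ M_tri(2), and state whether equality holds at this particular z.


Coefficients: c_0 = -4, c_1 = 0, c_2 = -3. Radius r = 2.
Part (a). Triangle bound: M_tri(r) = Σ_k |c_k| r^k
  = |-4|·2^0 + |0|·2^1 + |-3|·2^2
  = 4 + 0 + 12 = 16.
This bounds M(r) := max_{|z|=r} |p(z)| from above; equality holds iff all terms c_k z^k can be made to align in phase at a single z on |z|=r.
Part (b). At z = 2 (real, on the circle |z| = r):
  p(2) = (-4)·2^0 + (0)·2^1 + (-3)·2^2 = -16.
  |p(2)| = 16.
Since all nonzero coefficients share the same sign, |p(2)| = 16 = M_tri(2); the triangle bound is attained at z = 2, so in fact M(r) = 16.

M_tri(2) = 16; |p(2)| = 16; equality at z=2: yes.


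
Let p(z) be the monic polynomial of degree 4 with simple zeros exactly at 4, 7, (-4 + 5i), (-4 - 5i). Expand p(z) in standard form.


The polynomial is p(z) = ∏_{α ∈ S} (z − α), where S = {4, 7, (-4 + 5i), (-4 - 5i)}.
Expanding the product yields: p(z) = z^4 -3·z^3 -19·z^2 -227·z + 1148.
Note conjugate pairs combine to real quadratics: (z − (-4+5i))(z − (-4−5i)) = z² + 8z + 41.
The resulting polynomial has degree 4 and real coefficients as required.

p(z) = z^4 -3·z^3 -19·z^2 -227·z + 1148.


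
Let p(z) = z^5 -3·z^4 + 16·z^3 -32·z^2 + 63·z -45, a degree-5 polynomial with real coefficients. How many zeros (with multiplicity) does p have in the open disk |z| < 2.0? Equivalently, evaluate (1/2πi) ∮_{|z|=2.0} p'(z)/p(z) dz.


The zeros of p are: 1, (0 + 3i), (0 - 3i), (1 + 2i), (1 - 2i).
Their magnitudes are: 1, 3, 3, 2.236, 2.236.
Zeros with |z| < R = 2.0: 1.
Count = 1.
By the argument principle, (1/2πi) ∮_{|z|=R} p'(z)/p(z) dz equals exactly this count.

Number of zeros inside |z| < 2.0: 1.
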